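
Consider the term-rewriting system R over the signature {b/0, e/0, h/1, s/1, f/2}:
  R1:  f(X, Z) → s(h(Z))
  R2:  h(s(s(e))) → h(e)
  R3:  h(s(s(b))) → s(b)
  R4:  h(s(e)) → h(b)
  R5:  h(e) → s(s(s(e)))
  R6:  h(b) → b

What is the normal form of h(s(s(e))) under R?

s(s(s(e)))

1. h(s(s(e)))  →  h(e)   [R2 at ε]
2. h(e)  →  s(s(s(e)))   [R5 at ε]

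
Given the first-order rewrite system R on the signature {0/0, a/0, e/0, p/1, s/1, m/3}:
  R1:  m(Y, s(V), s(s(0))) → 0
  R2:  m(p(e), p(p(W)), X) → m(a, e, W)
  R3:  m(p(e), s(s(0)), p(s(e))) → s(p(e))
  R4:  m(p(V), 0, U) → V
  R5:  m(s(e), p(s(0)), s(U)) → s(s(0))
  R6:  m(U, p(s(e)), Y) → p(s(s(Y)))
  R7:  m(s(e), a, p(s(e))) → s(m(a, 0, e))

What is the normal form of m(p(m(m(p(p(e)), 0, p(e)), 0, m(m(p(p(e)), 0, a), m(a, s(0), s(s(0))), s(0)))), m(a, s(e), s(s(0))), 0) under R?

1. m(p(m(m(p(p(e)), 0, p(e)), 0, m(m(p(p(e)), 0, a), m(a, s(0), s(s(0))), s(0)))), m(a, s(e), s(s(0))), 0)  →  m(p(m(p(e), 0, m(m(p(p(e)), 0, a), m(a, s(0), s(s(0))), s(0)))), m(a, s(e), s(s(0))), 0)   [R4 at 1.1.1]
2. m(p(m(p(e), 0, m(m(p(p(e)), 0, a), m(a, s(0), s(s(0))), s(0)))), m(a, s(e), s(s(0))), 0)  →  m(p(e), m(a, s(e), s(s(0))), 0)   [R4 at 1.1]
3. m(p(e), m(a, s(e), s(s(0))), 0)  →  m(p(e), 0, 0)   [R1 at 2]
4. m(p(e), 0, 0)  →  e   [R4 at ε]

e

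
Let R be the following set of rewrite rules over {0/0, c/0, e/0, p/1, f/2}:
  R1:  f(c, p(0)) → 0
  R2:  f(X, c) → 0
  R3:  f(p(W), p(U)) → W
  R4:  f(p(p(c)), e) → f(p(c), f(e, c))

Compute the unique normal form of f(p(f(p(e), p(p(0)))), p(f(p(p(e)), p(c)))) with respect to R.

e

1. f(p(f(p(e), p(p(0)))), p(f(p(p(e)), p(c))))  →  f(p(e), p(p(0)))   [R3 at ε]
2. f(p(e), p(p(0)))  →  e   [R3 at ε]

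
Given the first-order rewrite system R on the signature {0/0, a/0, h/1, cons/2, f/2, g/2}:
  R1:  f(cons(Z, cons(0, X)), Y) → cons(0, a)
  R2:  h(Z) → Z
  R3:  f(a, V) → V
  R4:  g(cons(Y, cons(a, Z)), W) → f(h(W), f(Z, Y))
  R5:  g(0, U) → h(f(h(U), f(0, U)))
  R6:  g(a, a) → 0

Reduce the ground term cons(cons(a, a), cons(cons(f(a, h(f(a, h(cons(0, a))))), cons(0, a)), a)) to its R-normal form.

cons(cons(a, a), cons(cons(cons(0, a), cons(0, a)), a))

1. cons(cons(a, a), cons(cons(f(a, h(f(a, h(cons(0, a))))), cons(0, a)), a))  →  cons(cons(a, a), cons(cons(h(f(a, h(cons(0, a)))), cons(0, a)), a))   [R3 at 2.1.1]
2. cons(cons(a, a), cons(cons(h(f(a, h(cons(0, a)))), cons(0, a)), a))  →  cons(cons(a, a), cons(cons(f(a, h(cons(0, a))), cons(0, a)), a))   [R2 at 2.1.1]
3. cons(cons(a, a), cons(cons(f(a, h(cons(0, a))), cons(0, a)), a))  →  cons(cons(a, a), cons(cons(h(cons(0, a)), cons(0, a)), a))   [R3 at 2.1.1]
4. cons(cons(a, a), cons(cons(h(cons(0, a)), cons(0, a)), a))  →  cons(cons(a, a), cons(cons(cons(0, a), cons(0, a)), a))   [R2 at 2.1.1]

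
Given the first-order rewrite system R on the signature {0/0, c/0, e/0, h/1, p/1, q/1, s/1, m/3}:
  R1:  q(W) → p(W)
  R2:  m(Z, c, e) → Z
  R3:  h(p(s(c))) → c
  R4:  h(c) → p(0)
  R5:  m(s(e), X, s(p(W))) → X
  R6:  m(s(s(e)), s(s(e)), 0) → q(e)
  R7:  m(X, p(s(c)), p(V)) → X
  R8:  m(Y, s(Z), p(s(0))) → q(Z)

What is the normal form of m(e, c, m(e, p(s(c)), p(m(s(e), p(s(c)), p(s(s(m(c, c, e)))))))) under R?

e

1. m(e, c, m(e, p(s(c)), p(m(s(e), p(s(c)), p(s(s(m(c, c, e))))))))  →  m(e, c, e)   [R7 at 3]
2. m(e, c, e)  →  e   [R2 at ε]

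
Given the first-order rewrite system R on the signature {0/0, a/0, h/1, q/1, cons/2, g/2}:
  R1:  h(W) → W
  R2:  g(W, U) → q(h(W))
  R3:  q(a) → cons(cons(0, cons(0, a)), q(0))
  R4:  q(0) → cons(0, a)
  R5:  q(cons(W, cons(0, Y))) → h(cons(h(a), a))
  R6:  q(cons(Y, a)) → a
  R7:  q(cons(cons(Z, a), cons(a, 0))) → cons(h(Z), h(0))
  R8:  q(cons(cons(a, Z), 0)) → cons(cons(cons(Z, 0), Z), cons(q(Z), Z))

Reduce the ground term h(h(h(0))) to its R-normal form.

0

1. h(h(h(0)))  →  h(h(0))   [R1 at ε]
2. h(h(0))  →  h(0)   [R1 at ε]
3. h(0)  →  0   [R1 at ε]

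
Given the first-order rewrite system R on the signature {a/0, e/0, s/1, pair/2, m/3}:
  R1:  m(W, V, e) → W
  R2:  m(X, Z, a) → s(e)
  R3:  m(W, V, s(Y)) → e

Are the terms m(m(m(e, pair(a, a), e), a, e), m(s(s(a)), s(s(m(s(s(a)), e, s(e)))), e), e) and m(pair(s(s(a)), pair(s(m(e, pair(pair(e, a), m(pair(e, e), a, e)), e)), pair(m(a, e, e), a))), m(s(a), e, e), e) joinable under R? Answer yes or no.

Reduce t₁ = m(m(m(e, pair(a, a), e), a, e), m(s(s(a)), s(s(m(s(s(a)), e, s(e)))), e), e):
1. m(m(m(e, pair(a, a), e), a, e), m(s(s(a)), s(s(m(s(s(a)), e, s(e)))), e), e)  →  m(m(e, pair(a, a), e), a, e)   [R1 at ε]
2. m(m(e, pair(a, a), e), a, e)  →  m(e, pair(a, a), e)   [R1 at ε]
3. m(e, pair(a, a), e)  →  e   [R1 at ε]

Reduce t₂ = m(pair(s(s(a)), pair(s(m(e, pair(pair(e, a), m(pair(e, e), a, e)), e)), pair(m(a, e, e), a))), m(s(a), e, e), e):
1. m(pair(s(s(a)), pair(s(m(e, pair(pair(e, a), m(pair(e, e), a, e)), e)), pair(m(a, e, e), a))), m(s(a), e, e), e)  →  pair(s(s(a)), pair(s(m(e, pair(pair(e, a), m(pair(e, e), a, e)), e)), pair(m(a, e, e), a)))   [R1 at ε]
2. pair(s(s(a)), pair(s(m(e, pair(pair(e, a), m(pair(e, e), a, e)), e)), pair(m(a, e, e), a)))  →  pair(s(s(a)), pair(s(e), pair(m(a, e, e), a)))   [R1 at 2.1.1]
3. pair(s(s(a)), pair(s(e), pair(m(a, e, e), a)))  →  pair(s(s(a)), pair(s(e), pair(a, a)))   [R1 at 2.2.1]

no — NF(t₁) = e, NF(t₂) = pair(s(s(a)), pair(s(e), pair(a, a)))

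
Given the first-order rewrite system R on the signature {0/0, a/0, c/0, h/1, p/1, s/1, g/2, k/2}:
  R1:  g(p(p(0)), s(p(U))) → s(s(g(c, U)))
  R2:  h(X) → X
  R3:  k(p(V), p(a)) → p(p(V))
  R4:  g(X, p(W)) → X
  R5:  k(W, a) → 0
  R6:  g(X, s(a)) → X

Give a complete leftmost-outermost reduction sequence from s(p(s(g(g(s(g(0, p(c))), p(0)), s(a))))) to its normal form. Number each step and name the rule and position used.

s(p(s(s(0))))

1. s(p(s(g(g(s(g(0, p(c))), p(0)), s(a)))))  →  s(p(s(g(s(g(0, p(c))), p(0)))))   [R6 at 1.1.1]
2. s(p(s(g(s(g(0, p(c))), p(0)))))  →  s(p(s(s(g(0, p(c))))))   [R4 at 1.1.1]
3. s(p(s(s(g(0, p(c))))))  →  s(p(s(s(0))))   [R4 at 1.1.1.1]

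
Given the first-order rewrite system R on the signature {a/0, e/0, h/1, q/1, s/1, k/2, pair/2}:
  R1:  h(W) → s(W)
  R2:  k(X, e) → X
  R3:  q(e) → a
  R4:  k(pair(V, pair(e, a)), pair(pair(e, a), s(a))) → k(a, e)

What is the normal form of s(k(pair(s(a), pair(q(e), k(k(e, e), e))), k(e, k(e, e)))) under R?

s(pair(s(a), pair(a, e)))

1. s(k(pair(s(a), pair(q(e), k(k(e, e), e))), k(e, k(e, e))))  →  s(k(pair(s(a), pair(a, k(k(e, e), e))), k(e, k(e, e))))   [R3 at 1.1.2.1]
2. s(k(pair(s(a), pair(a, k(k(e, e), e))), k(e, k(e, e))))  →  s(k(pair(s(a), pair(a, k(e, e))), k(e, k(e, e))))   [R2 at 1.1.2.2]
3. s(k(pair(s(a), pair(a, k(e, e))), k(e, k(e, e))))  →  s(k(pair(s(a), pair(a, e)), k(e, k(e, e))))   [R2 at 1.1.2.2]
4. s(k(pair(s(a), pair(a, e)), k(e, k(e, e))))  →  s(k(pair(s(a), pair(a, e)), k(e, e)))   [R2 at 1.2.2]
5. s(k(pair(s(a), pair(a, e)), k(e, e)))  →  s(k(pair(s(a), pair(a, e)), e))   [R2 at 1.2]
6. s(k(pair(s(a), pair(a, e)), e))  →  s(pair(s(a), pair(a, e)))   [R2 at 1]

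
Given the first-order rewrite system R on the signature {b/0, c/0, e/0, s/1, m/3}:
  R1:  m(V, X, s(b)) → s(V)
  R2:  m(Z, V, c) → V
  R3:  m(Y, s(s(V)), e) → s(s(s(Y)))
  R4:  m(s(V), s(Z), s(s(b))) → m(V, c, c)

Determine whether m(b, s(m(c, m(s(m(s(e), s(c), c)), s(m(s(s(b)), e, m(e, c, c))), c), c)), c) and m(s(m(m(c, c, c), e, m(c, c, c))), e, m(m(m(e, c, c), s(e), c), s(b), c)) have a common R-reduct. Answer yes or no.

yes — NF(t₁) = s(s(e)), NF(t₂) = s(s(e))

Reduce t₁ = m(b, s(m(c, m(s(m(s(e), s(c), c)), s(m(s(s(b)), e, m(e, c, c))), c), c)), c):
1. m(b, s(m(c, m(s(m(s(e), s(c), c)), s(m(s(s(b)), e, m(e, c, c))), c), c)), c)  →  s(m(c, m(s(m(s(e), s(c), c)), s(m(s(s(b)), e, m(e, c, c))), c), c))   [R2 at ε]
2. s(m(c, m(s(m(s(e), s(c), c)), s(m(s(s(b)), e, m(e, c, c))), c), c))  →  s(m(s(m(s(e), s(c), c)), s(m(s(s(b)), e, m(e, c, c))), c))   [R2 at 1]
3. s(m(s(m(s(e), s(c), c)), s(m(s(s(b)), e, m(e, c, c))), c))  →  s(s(m(s(s(b)), e, m(e, c, c))))   [R2 at 1]
4. s(s(m(s(s(b)), e, m(e, c, c))))  →  s(s(m(s(s(b)), e, c)))   [R2 at 1.1.3]
5. s(s(m(s(s(b)), e, c)))  →  s(s(e))   [R2 at 1.1]

Reduce t₂ = m(s(m(m(c, c, c), e, m(c, c, c))), e, m(m(m(e, c, c), s(e), c), s(b), c)):
1. m(s(m(m(c, c, c), e, m(c, c, c))), e, m(m(m(e, c, c), s(e), c), s(b), c))  →  m(s(m(c, e, m(c, c, c))), e, m(m(m(e, c, c), s(e), c), s(b), c))   [R2 at 1.1.1]
2. m(s(m(c, e, m(c, c, c))), e, m(m(m(e, c, c), s(e), c), s(b), c))  →  m(s(m(c, e, c)), e, m(m(m(e, c, c), s(e), c), s(b), c))   [R2 at 1.1.3]
3. m(s(m(c, e, c)), e, m(m(m(e, c, c), s(e), c), s(b), c))  →  m(s(e), e, m(m(m(e, c, c), s(e), c), s(b), c))   [R2 at 1.1]
4. m(s(e), e, m(m(m(e, c, c), s(e), c), s(b), c))  →  m(s(e), e, s(b))   [R2 at 3]
5. m(s(e), e, s(b))  →  s(s(e))   [R1 at ε]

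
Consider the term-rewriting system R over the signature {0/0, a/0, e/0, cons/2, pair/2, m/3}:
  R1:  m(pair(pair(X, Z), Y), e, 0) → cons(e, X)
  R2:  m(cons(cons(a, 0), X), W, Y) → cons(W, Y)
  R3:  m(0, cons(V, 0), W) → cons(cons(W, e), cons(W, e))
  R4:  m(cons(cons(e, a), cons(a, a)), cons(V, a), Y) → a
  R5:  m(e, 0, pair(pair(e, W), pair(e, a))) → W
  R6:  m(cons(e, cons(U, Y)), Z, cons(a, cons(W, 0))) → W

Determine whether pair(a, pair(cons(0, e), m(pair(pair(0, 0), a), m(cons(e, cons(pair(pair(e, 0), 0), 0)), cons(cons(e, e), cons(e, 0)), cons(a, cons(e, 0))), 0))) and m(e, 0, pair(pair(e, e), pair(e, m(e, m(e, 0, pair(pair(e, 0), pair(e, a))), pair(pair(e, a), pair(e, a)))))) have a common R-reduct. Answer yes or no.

no — NF(t₁) = pair(a, pair(cons(0, e), cons(e, 0))), NF(t₂) = e

Reduce t₁ = pair(a, pair(cons(0, e), m(pair(pair(0, 0), a), m(cons(e, cons(pair(pair(e, 0), 0), 0)), cons(cons(e, e), cons(e, 0)), cons(a, cons(e, 0))), 0))):
1. pair(a, pair(cons(0, e), m(pair(pair(0, 0), a), m(cons(e, cons(pair(pair(e, 0), 0), 0)), cons(cons(e, e), cons(e, 0)), cons(a, cons(e, 0))), 0)))  →  pair(a, pair(cons(0, e), m(pair(pair(0, 0), a), e, 0)))   [R6 at 2.2.2]
2. pair(a, pair(cons(0, e), m(pair(pair(0, 0), a), e, 0)))  →  pair(a, pair(cons(0, e), cons(e, 0)))   [R1 at 2.2]

Reduce t₂ = m(e, 0, pair(pair(e, e), pair(e, m(e, m(e, 0, pair(pair(e, 0), pair(e, a))), pair(pair(e, a), pair(e, a)))))):
1. m(e, 0, pair(pair(e, e), pair(e, m(e, m(e, 0, pair(pair(e, 0), pair(e, a))), pair(pair(e, a), pair(e, a))))))  →  m(e, 0, pair(pair(e, e), pair(e, m(e, 0, pair(pair(e, a), pair(e, a))))))   [R5 at 3.2.2.2]
2. m(e, 0, pair(pair(e, e), pair(e, m(e, 0, pair(pair(e, a), pair(e, a))))))  →  m(e, 0, pair(pair(e, e), pair(e, a)))   [R5 at 3.2.2]
3. m(e, 0, pair(pair(e, e), pair(e, a)))  →  e   [R5 at ε]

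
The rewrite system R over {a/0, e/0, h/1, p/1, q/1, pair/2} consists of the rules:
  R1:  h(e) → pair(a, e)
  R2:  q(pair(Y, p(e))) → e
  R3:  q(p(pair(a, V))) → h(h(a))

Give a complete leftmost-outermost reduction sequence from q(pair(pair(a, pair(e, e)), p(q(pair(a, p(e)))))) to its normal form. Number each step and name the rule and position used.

1. q(pair(pair(a, pair(e, e)), p(q(pair(a, p(e))))))  →  q(pair(pair(a, pair(e, e)), p(e)))   [R2 at 1.2.1]
2. q(pair(pair(a, pair(e, e)), p(e)))  →  e   [R2 at ε]

e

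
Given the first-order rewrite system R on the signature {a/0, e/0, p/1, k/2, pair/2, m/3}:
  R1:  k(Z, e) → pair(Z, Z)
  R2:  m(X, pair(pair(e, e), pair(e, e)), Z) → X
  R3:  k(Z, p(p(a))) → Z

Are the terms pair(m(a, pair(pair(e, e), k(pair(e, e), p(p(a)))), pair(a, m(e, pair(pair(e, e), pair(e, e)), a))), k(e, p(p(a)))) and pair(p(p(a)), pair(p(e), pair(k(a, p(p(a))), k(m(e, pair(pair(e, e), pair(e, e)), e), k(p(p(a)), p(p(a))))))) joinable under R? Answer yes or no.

Reduce t₁ = pair(m(a, pair(pair(e, e), k(pair(e, e), p(p(a)))), pair(a, m(e, pair(pair(e, e), pair(e, e)), a))), k(e, p(p(a)))):
1. pair(m(a, pair(pair(e, e), k(pair(e, e), p(p(a)))), pair(a, m(e, pair(pair(e, e), pair(e, e)), a))), k(e, p(p(a))))  →  pair(m(a, pair(pair(e, e), pair(e, e)), pair(a, m(e, pair(pair(e, e), pair(e, e)), a))), k(e, p(p(a))))   [R3 at 1.2.2]
2. pair(m(a, pair(pair(e, e), pair(e, e)), pair(a, m(e, pair(pair(e, e), pair(e, e)), a))), k(e, p(p(a))))  →  pair(a, k(e, p(p(a))))   [R2 at 1]
3. pair(a, k(e, p(p(a))))  →  pair(a, e)   [R3 at 2]

Reduce t₂ = pair(p(p(a)), pair(p(e), pair(k(a, p(p(a))), k(m(e, pair(pair(e, e), pair(e, e)), e), k(p(p(a)), p(p(a))))))):
1. pair(p(p(a)), pair(p(e), pair(k(a, p(p(a))), k(m(e, pair(pair(e, e), pair(e, e)), e), k(p(p(a)), p(p(a)))))))  →  pair(p(p(a)), pair(p(e), pair(a, k(m(e, pair(pair(e, e), pair(e, e)), e), k(p(p(a)), p(p(a)))))))   [R3 at 2.2.1]
2. pair(p(p(a)), pair(p(e), pair(a, k(m(e, pair(pair(e, e), pair(e, e)), e), k(p(p(a)), p(p(a)))))))  →  pair(p(p(a)), pair(p(e), pair(a, k(e, k(p(p(a)), p(p(a)))))))   [R2 at 2.2.2.1]
3. pair(p(p(a)), pair(p(e), pair(a, k(e, k(p(p(a)), p(p(a)))))))  →  pair(p(p(a)), pair(p(e), pair(a, k(e, p(p(a))))))   [R3 at 2.2.2.2]
4. pair(p(p(a)), pair(p(e), pair(a, k(e, p(p(a))))))  →  pair(p(p(a)), pair(p(e), pair(a, e)))   [R3 at 2.2.2]

no — NF(t₁) = pair(a, e), NF(t₂) = pair(p(p(a)), pair(p(e), pair(a, e)))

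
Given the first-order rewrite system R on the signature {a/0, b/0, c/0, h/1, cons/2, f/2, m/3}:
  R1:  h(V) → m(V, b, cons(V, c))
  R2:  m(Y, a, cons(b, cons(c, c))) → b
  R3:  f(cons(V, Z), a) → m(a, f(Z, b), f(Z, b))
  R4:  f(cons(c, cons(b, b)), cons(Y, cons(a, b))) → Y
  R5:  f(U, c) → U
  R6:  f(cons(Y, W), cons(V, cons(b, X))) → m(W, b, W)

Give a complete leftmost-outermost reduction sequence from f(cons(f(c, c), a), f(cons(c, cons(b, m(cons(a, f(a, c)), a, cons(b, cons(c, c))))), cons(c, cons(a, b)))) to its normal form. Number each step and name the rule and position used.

1. f(cons(f(c, c), a), f(cons(c, cons(b, m(cons(a, f(a, c)), a, cons(b, cons(c, c))))), cons(c, cons(a, b))))  →  f(cons(c, a), f(cons(c, cons(b, m(cons(a, f(a, c)), a, cons(b, cons(c, c))))), cons(c, cons(a, b))))   [R5 at 1.1]
2. f(cons(c, a), f(cons(c, cons(b, m(cons(a, f(a, c)), a, cons(b, cons(c, c))))), cons(c, cons(a, b))))  →  f(cons(c, a), f(cons(c, cons(b, b)), cons(c, cons(a, b))))   [R2 at 2.1.2.2]
3. f(cons(c, a), f(cons(c, cons(b, b)), cons(c, cons(a, b))))  →  f(cons(c, a), c)   [R4 at 2]
4. f(cons(c, a), c)  →  cons(c, a)   [R5 at ε]

cons(c, a)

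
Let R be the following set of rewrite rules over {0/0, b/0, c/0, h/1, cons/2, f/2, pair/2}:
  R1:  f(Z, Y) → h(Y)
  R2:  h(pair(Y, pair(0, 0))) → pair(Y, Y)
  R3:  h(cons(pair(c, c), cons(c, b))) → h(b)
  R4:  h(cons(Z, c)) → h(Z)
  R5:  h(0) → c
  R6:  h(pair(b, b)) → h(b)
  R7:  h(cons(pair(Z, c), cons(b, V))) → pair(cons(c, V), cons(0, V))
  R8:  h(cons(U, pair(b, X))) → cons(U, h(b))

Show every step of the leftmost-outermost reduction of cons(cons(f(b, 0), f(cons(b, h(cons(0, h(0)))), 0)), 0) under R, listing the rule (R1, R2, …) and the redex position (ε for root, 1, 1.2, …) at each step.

cons(cons(c, c), 0)

1. cons(cons(f(b, 0), f(cons(b, h(cons(0, h(0)))), 0)), 0)  →  cons(cons(h(0), f(cons(b, h(cons(0, h(0)))), 0)), 0)   [R1 at 1.1]
2. cons(cons(h(0), f(cons(b, h(cons(0, h(0)))), 0)), 0)  →  cons(cons(c, f(cons(b, h(cons(0, h(0)))), 0)), 0)   [R5 at 1.1]
3. cons(cons(c, f(cons(b, h(cons(0, h(0)))), 0)), 0)  →  cons(cons(c, h(0)), 0)   [R1 at 1.2]
4. cons(cons(c, h(0)), 0)  →  cons(cons(c, c), 0)   [R5 at 1.2]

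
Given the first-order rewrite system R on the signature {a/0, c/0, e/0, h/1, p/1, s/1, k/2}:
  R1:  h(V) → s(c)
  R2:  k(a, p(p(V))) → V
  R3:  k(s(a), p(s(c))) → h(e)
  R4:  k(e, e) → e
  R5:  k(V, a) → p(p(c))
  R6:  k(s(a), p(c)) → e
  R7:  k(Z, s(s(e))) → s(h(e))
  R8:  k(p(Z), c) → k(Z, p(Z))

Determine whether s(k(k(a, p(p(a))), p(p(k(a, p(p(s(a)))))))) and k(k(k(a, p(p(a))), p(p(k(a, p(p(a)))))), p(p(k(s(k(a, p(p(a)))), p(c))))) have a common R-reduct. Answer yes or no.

Reduce t₁ = s(k(k(a, p(p(a))), p(p(k(a, p(p(s(a)))))))):
1. s(k(k(a, p(p(a))), p(p(k(a, p(p(s(a))))))))  →  s(k(a, p(p(k(a, p(p(s(a))))))))   [R2 at 1.1]
2. s(k(a, p(p(k(a, p(p(s(a))))))))  →  s(k(a, p(p(s(a)))))   [R2 at 1]
3. s(k(a, p(p(s(a)))))  →  s(s(a))   [R2 at 1]

Reduce t₂ = k(k(k(a, p(p(a))), p(p(k(a, p(p(a)))))), p(p(k(s(k(a, p(p(a)))), p(c))))):
1. k(k(k(a, p(p(a))), p(p(k(a, p(p(a)))))), p(p(k(s(k(a, p(p(a)))), p(c)))))  →  k(k(a, p(p(k(a, p(p(a)))))), p(p(k(s(k(a, p(p(a)))), p(c)))))   [R2 at 1.1]
2. k(k(a, p(p(k(a, p(p(a)))))), p(p(k(s(k(a, p(p(a)))), p(c)))))  →  k(k(a, p(p(a))), p(p(k(s(k(a, p(p(a)))), p(c)))))   [R2 at 1]
3. k(k(a, p(p(a))), p(p(k(s(k(a, p(p(a)))), p(c)))))  →  k(a, p(p(k(s(k(a, p(p(a)))), p(c)))))   [R2 at 1]
4. k(a, p(p(k(s(k(a, p(p(a)))), p(c)))))  →  k(s(k(a, p(p(a)))), p(c))   [R2 at ε]
5. k(s(k(a, p(p(a)))), p(c))  →  k(s(a), p(c))   [R2 at 1.1]
6. k(s(a), p(c))  →  e   [R6 at ε]

no — NF(t₁) = s(s(a)), NF(t₂) = e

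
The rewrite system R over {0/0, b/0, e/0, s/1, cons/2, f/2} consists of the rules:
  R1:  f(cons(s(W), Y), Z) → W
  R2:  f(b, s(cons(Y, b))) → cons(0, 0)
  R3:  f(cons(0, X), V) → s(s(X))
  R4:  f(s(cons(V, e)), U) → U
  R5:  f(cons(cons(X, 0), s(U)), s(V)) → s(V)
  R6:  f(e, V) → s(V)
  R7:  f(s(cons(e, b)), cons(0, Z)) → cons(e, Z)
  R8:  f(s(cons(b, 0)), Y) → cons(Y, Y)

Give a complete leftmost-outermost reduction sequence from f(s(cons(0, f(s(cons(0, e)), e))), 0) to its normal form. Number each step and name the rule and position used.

1. f(s(cons(0, f(s(cons(0, e)), e))), 0)  →  f(s(cons(0, e)), 0)   [R4 at 1.1.2]
2. f(s(cons(0, e)), 0)  →  0   [R4 at ε]

0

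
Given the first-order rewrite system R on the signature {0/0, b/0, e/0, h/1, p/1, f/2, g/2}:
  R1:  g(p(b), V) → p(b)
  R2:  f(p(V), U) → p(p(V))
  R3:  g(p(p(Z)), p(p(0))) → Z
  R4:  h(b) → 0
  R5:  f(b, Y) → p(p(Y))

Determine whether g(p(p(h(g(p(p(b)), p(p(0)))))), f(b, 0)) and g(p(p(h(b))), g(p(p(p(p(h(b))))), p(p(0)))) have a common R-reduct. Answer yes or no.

yes — NF(t₁) = 0, NF(t₂) = 0

Reduce t₁ = g(p(p(h(g(p(p(b)), p(p(0)))))), f(b, 0)):
1. g(p(p(h(g(p(p(b)), p(p(0)))))), f(b, 0))  →  g(p(p(h(b))), f(b, 0))   [R3 at 1.1.1.1]
2. g(p(p(h(b))), f(b, 0))  →  g(p(p(0)), f(b, 0))   [R4 at 1.1.1]
3. g(p(p(0)), f(b, 0))  →  g(p(p(0)), p(p(0)))   [R5 at 2]
4. g(p(p(0)), p(p(0)))  →  0   [R3 at ε]

Reduce t₂ = g(p(p(h(b))), g(p(p(p(p(h(b))))), p(p(0)))):
1. g(p(p(h(b))), g(p(p(p(p(h(b))))), p(p(0))))  →  g(p(p(0)), g(p(p(p(p(h(b))))), p(p(0))))   [R4 at 1.1.1]
2. g(p(p(0)), g(p(p(p(p(h(b))))), p(p(0))))  →  g(p(p(0)), p(p(h(b))))   [R3 at 2]
3. g(p(p(0)), p(p(h(b))))  →  g(p(p(0)), p(p(0)))   [R4 at 2.1.1]
4. g(p(p(0)), p(p(0)))  →  0   [R3 at ε]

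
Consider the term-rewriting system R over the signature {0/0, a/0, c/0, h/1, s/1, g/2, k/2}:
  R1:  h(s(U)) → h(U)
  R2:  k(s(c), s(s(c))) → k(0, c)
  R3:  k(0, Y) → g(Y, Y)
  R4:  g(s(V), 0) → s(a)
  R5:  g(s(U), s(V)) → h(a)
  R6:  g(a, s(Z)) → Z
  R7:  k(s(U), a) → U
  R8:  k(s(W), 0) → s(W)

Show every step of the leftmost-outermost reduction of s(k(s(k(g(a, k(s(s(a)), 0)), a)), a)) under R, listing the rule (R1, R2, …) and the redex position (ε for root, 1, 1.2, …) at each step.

1. s(k(s(k(g(a, k(s(s(a)), 0)), a)), a))  →  s(k(g(a, k(s(s(a)), 0)), a))   [R7 at 1]
2. s(k(g(a, k(s(s(a)), 0)), a))  →  s(k(g(a, s(s(a))), a))   [R8 at 1.1.2]
3. s(k(g(a, s(s(a))), a))  →  s(k(s(a), a))   [R6 at 1.1]
4. s(k(s(a), a))  →  s(a)   [R7 at 1]

s(a)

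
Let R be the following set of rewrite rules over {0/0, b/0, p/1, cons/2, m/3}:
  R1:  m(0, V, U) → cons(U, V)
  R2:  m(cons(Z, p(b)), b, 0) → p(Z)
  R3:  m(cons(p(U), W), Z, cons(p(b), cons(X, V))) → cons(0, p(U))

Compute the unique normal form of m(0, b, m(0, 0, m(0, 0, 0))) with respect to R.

cons(cons(cons(0, 0), 0), b)

1. m(0, b, m(0, 0, m(0, 0, 0)))  →  cons(m(0, 0, m(0, 0, 0)), b)   [R1 at ε]
2. cons(m(0, 0, m(0, 0, 0)), b)  →  cons(cons(m(0, 0, 0), 0), b)   [R1 at 1]
3. cons(cons(m(0, 0, 0), 0), b)  →  cons(cons(cons(0, 0), 0), b)   [R1 at 1.1]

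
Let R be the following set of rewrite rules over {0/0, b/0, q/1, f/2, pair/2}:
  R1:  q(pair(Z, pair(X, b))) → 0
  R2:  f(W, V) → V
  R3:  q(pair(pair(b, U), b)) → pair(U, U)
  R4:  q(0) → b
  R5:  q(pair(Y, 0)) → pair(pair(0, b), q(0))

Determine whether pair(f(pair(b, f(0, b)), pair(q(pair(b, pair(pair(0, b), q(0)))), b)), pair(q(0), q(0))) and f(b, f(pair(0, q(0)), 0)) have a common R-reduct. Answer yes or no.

no — NF(t₁) = pair(pair(0, b), pair(b, b)), NF(t₂) = 0

Reduce t₁ = pair(f(pair(b, f(0, b)), pair(q(pair(b, pair(pair(0, b), q(0)))), b)), pair(q(0), q(0))):
1. pair(f(pair(b, f(0, b)), pair(q(pair(b, pair(pair(0, b), q(0)))), b)), pair(q(0), q(0)))  →  pair(pair(q(pair(b, pair(pair(0, b), q(0)))), b), pair(q(0), q(0)))   [R2 at 1]
2. pair(pair(q(pair(b, pair(pair(0, b), q(0)))), b), pair(q(0), q(0)))  →  pair(pair(q(pair(b, pair(pair(0, b), b))), b), pair(q(0), q(0)))   [R4 at 1.1.1.2.2]
3. pair(pair(q(pair(b, pair(pair(0, b), b))), b), pair(q(0), q(0)))  →  pair(pair(0, b), pair(q(0), q(0)))   [R1 at 1.1]
4. pair(pair(0, b), pair(q(0), q(0)))  →  pair(pair(0, b), pair(b, q(0)))   [R4 at 2.1]
5. pair(pair(0, b), pair(b, q(0)))  →  pair(pair(0, b), pair(b, b))   [R4 at 2.2]

Reduce t₂ = f(b, f(pair(0, q(0)), 0)):
1. f(b, f(pair(0, q(0)), 0))  →  f(pair(0, q(0)), 0)   [R2 at ε]
2. f(pair(0, q(0)), 0)  →  0   [R2 at ε]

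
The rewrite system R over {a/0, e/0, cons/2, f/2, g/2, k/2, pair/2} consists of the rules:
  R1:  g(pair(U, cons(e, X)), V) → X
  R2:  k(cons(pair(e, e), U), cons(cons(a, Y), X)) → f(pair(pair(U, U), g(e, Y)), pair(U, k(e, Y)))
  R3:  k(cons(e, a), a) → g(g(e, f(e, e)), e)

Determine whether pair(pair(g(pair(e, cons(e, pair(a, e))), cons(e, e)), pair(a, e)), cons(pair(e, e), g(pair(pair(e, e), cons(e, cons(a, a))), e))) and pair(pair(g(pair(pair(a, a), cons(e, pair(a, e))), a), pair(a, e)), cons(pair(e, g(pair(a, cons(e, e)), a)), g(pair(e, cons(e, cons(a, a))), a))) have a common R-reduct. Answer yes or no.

Reduce t₁ = pair(pair(g(pair(e, cons(e, pair(a, e))), cons(e, e)), pair(a, e)), cons(pair(e, e), g(pair(pair(e, e), cons(e, cons(a, a))), e))):
1. pair(pair(g(pair(e, cons(e, pair(a, e))), cons(e, e)), pair(a, e)), cons(pair(e, e), g(pair(pair(e, e), cons(e, cons(a, a))), e)))  →  pair(pair(pair(a, e), pair(a, e)), cons(pair(e, e), g(pair(pair(e, e), cons(e, cons(a, a))), e)))   [R1 at 1.1]
2. pair(pair(pair(a, e), pair(a, e)), cons(pair(e, e), g(pair(pair(e, e), cons(e, cons(a, a))), e)))  →  pair(pair(pair(a, e), pair(a, e)), cons(pair(e, e), cons(a, a)))   [R1 at 2.2]

Reduce t₂ = pair(pair(g(pair(pair(a, a), cons(e, pair(a, e))), a), pair(a, e)), cons(pair(e, g(pair(a, cons(e, e)), a)), g(pair(e, cons(e, cons(a, a))), a))):
1. pair(pair(g(pair(pair(a, a), cons(e, pair(a, e))), a), pair(a, e)), cons(pair(e, g(pair(a, cons(e, e)), a)), g(pair(e, cons(e, cons(a, a))), a)))  →  pair(pair(pair(a, e), pair(a, e)), cons(pair(e, g(pair(a, cons(e, e)), a)), g(pair(e, cons(e, cons(a, a))), a)))   [R1 at 1.1]
2. pair(pair(pair(a, e), pair(a, e)), cons(pair(e, g(pair(a, cons(e, e)), a)), g(pair(e, cons(e, cons(a, a))), a)))  →  pair(pair(pair(a, e), pair(a, e)), cons(pair(e, e), g(pair(e, cons(e, cons(a, a))), a)))   [R1 at 2.1.2]
3. pair(pair(pair(a, e), pair(a, e)), cons(pair(e, e), g(pair(e, cons(e, cons(a, a))), a)))  →  pair(pair(pair(a, e), pair(a, e)), cons(pair(e, e), cons(a, a)))   [R1 at 2.2]

yes — NF(t₁) = pair(pair(pair(a, e), pair(a, e)), cons(pair(e, e), cons(a, a))), NF(t₂) = pair(pair(pair(a, e), pair(a, e)), cons(pair(e, e), cons(a, a)))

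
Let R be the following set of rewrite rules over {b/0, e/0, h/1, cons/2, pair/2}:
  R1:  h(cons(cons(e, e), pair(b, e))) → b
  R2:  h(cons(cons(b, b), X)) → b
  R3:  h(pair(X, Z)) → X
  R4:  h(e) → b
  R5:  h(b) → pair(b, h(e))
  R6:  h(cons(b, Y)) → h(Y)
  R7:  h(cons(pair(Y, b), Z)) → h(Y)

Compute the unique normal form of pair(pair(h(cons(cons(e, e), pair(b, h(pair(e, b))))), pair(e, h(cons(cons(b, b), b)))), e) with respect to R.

1. pair(pair(h(cons(cons(e, e), pair(b, h(pair(e, b))))), pair(e, h(cons(cons(b, b), b)))), e)  →  pair(pair(h(cons(cons(e, e), pair(b, e))), pair(e, h(cons(cons(b, b), b)))), e)   [R3 at 1.1.1.2.2]
2. pair(pair(h(cons(cons(e, e), pair(b, e))), pair(e, h(cons(cons(b, b), b)))), e)  →  pair(pair(b, pair(e, h(cons(cons(b, b), b)))), e)   [R1 at 1.1]
3. pair(pair(b, pair(e, h(cons(cons(b, b), b)))), e)  →  pair(pair(b, pair(e, b)), e)   [R2 at 1.2.2]

pair(pair(b, pair(e, b)), e)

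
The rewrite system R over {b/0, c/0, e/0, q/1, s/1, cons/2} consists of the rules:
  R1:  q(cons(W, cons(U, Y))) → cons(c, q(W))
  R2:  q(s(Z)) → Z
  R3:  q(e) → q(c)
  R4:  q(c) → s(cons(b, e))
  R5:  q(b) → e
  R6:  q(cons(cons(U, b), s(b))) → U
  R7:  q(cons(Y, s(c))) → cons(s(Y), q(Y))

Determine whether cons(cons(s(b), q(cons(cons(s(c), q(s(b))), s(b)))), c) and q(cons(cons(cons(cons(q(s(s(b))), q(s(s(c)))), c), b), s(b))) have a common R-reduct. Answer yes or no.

Reduce t₁ = cons(cons(s(b), q(cons(cons(s(c), q(s(b))), s(b)))), c):
1. cons(cons(s(b), q(cons(cons(s(c), q(s(b))), s(b)))), c)  →  cons(cons(s(b), q(cons(cons(s(c), b), s(b)))), c)   [R2 at 1.2.1.1.2]
2. cons(cons(s(b), q(cons(cons(s(c), b), s(b)))), c)  →  cons(cons(s(b), s(c)), c)   [R6 at 1.2]

Reduce t₂ = q(cons(cons(cons(cons(q(s(s(b))), q(s(s(c)))), c), b), s(b))):
1. q(cons(cons(cons(cons(q(s(s(b))), q(s(s(c)))), c), b), s(b)))  →  cons(cons(q(s(s(b))), q(s(s(c)))), c)   [R6 at ε]
2. cons(cons(q(s(s(b))), q(s(s(c)))), c)  →  cons(cons(s(b), q(s(s(c)))), c)   [R2 at 1.1]
3. cons(cons(s(b), q(s(s(c)))), c)  →  cons(cons(s(b), s(c)), c)   [R2 at 1.2]

yes — NF(t₁) = cons(cons(s(b), s(c)), c), NF(t₂) = cons(cons(s(b), s(c)), c)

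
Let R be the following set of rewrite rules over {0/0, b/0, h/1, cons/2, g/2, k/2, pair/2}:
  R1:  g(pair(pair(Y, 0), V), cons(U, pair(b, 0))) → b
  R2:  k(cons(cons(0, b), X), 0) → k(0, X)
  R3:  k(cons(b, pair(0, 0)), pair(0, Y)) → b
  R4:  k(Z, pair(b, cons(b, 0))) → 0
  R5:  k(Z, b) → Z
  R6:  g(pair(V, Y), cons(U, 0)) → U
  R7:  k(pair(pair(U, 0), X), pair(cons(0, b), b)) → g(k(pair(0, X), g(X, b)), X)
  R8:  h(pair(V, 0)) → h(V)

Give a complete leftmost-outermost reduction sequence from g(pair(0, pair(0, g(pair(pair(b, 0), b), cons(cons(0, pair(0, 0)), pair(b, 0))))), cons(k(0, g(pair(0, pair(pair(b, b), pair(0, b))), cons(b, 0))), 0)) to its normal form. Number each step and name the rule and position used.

1. g(pair(0, pair(0, g(pair(pair(b, 0), b), cons(cons(0, pair(0, 0)), pair(b, 0))))), cons(k(0, g(pair(0, pair(pair(b, b), pair(0, b))), cons(b, 0))), 0))  →  k(0, g(pair(0, pair(pair(b, b), pair(0, b))), cons(b, 0)))   [R6 at ε]
2. k(0, g(pair(0, pair(pair(b, b), pair(0, b))), cons(b, 0)))  →  k(0, b)   [R6 at 2]
3. k(0, b)  →  0   [R5 at ε]

0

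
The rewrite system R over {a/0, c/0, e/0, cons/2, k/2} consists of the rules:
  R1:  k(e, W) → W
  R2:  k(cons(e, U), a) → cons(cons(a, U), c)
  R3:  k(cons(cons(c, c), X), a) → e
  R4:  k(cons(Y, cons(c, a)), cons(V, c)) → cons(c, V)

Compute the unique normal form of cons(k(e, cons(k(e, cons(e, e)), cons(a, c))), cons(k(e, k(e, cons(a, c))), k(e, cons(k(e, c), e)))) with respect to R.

cons(cons(cons(e, e), cons(a, c)), cons(cons(a, c), cons(c, e)))

1. cons(k(e, cons(k(e, cons(e, e)), cons(a, c))), cons(k(e, k(e, cons(a, c))), k(e, cons(k(e, c), e))))  →  cons(cons(k(e, cons(e, e)), cons(a, c)), cons(k(e, k(e, cons(a, c))), k(e, cons(k(e, c), e))))   [R1 at 1]
2. cons(cons(k(e, cons(e, e)), cons(a, c)), cons(k(e, k(e, cons(a, c))), k(e, cons(k(e, c), e))))  →  cons(cons(cons(e, e), cons(a, c)), cons(k(e, k(e, cons(a, c))), k(e, cons(k(e, c), e))))   [R1 at 1.1]
3. cons(cons(cons(e, e), cons(a, c)), cons(k(e, k(e, cons(a, c))), k(e, cons(k(e, c), e))))  →  cons(cons(cons(e, e), cons(a, c)), cons(k(e, cons(a, c)), k(e, cons(k(e, c), e))))   [R1 at 2.1]
4. cons(cons(cons(e, e), cons(a, c)), cons(k(e, cons(a, c)), k(e, cons(k(e, c), e))))  →  cons(cons(cons(e, e), cons(a, c)), cons(cons(a, c), k(e, cons(k(e, c), e))))   [R1 at 2.1]
5. cons(cons(cons(e, e), cons(a, c)), cons(cons(a, c), k(e, cons(k(e, c), e))))  →  cons(cons(cons(e, e), cons(a, c)), cons(cons(a, c), cons(k(e, c), e)))   [R1 at 2.2]
6. cons(cons(cons(e, e), cons(a, c)), cons(cons(a, c), cons(k(e, c), e)))  →  cons(cons(cons(e, e), cons(a, c)), cons(cons(a, c), cons(c, e)))   [R1 at 2.2.1]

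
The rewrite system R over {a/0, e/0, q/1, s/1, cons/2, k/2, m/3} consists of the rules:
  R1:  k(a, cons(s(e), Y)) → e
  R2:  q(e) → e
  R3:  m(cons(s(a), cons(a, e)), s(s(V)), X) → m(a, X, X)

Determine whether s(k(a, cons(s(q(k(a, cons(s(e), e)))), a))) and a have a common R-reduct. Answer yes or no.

Reduce t₁ = s(k(a, cons(s(q(k(a, cons(s(e), e)))), a))):
1. s(k(a, cons(s(q(k(a, cons(s(e), e)))), a)))  →  s(k(a, cons(s(q(e)), a)))   [R1 at 1.2.1.1.1]
2. s(k(a, cons(s(q(e)), a)))  →  s(k(a, cons(s(e), a)))   [R2 at 1.2.1.1]
3. s(k(a, cons(s(e), a)))  →  s(e)   [R1 at 1]

Reduce t₂ = a:

no — NF(t₁) = s(e), NF(t₂) = a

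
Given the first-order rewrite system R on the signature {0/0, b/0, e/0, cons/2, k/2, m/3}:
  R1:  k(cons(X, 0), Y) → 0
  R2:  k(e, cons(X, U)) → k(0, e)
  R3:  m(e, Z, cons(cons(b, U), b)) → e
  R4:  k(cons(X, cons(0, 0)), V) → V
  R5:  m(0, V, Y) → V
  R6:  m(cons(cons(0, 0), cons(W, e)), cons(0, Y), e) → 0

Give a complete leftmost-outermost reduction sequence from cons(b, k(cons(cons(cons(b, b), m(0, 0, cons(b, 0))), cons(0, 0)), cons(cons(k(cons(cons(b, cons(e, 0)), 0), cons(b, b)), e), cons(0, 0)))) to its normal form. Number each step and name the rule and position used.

1. cons(b, k(cons(cons(cons(b, b), m(0, 0, cons(b, 0))), cons(0, 0)), cons(cons(k(cons(cons(b, cons(e, 0)), 0), cons(b, b)), e), cons(0, 0))))  →  cons(b, cons(cons(k(cons(cons(b, cons(e, 0)), 0), cons(b, b)), e), cons(0, 0)))   [R4 at 2]
2. cons(b, cons(cons(k(cons(cons(b, cons(e, 0)), 0), cons(b, b)), e), cons(0, 0)))  →  cons(b, cons(cons(0, e), cons(0, 0)))   [R1 at 2.1.1]

cons(b, cons(cons(0, e), cons(0, 0)))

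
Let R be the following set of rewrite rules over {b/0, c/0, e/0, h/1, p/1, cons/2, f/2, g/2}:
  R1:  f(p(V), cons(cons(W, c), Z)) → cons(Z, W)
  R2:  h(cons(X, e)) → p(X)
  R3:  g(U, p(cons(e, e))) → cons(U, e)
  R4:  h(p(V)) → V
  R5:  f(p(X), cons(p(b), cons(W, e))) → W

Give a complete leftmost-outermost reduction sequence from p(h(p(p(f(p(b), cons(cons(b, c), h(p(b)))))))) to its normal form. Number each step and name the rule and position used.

p(p(cons(b, b)))

1. p(h(p(p(f(p(b), cons(cons(b, c), h(p(b))))))))  →  p(p(f(p(b), cons(cons(b, c), h(p(b))))))   [R4 at 1]
2. p(p(f(p(b), cons(cons(b, c), h(p(b))))))  →  p(p(cons(h(p(b)), b)))   [R1 at 1.1]
3. p(p(cons(h(p(b)), b)))  →  p(p(cons(b, b)))   [R4 at 1.1.1]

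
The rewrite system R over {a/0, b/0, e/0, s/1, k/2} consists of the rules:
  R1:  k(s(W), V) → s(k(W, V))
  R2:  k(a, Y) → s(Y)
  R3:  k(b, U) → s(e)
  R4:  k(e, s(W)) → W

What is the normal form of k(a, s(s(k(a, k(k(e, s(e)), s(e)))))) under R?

1. k(a, s(s(k(a, k(k(e, s(e)), s(e))))))  →  s(s(s(k(a, k(k(e, s(e)), s(e))))))   [R2 at ε]
2. s(s(s(k(a, k(k(e, s(e)), s(e))))))  →  s(s(s(s(k(k(e, s(e)), s(e))))))   [R2 at 1.1.1]
3. s(s(s(s(k(k(e, s(e)), s(e))))))  →  s(s(s(s(k(e, s(e))))))   [R4 at 1.1.1.1.1]
4. s(s(s(s(k(e, s(e))))))  →  s(s(s(s(e))))   [R4 at 1.1.1.1]

s(s(s(s(e))))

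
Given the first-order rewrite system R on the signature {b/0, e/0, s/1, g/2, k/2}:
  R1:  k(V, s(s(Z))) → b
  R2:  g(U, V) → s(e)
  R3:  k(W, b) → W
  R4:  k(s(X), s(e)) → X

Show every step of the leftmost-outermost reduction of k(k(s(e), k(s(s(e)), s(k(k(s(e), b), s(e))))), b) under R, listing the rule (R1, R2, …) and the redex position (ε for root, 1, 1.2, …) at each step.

e

1. k(k(s(e), k(s(s(e)), s(k(k(s(e), b), s(e))))), b)  →  k(s(e), k(s(s(e)), s(k(k(s(e), b), s(e)))))   [R3 at ε]
2. k(s(e), k(s(s(e)), s(k(k(s(e), b), s(e)))))  →  k(s(e), k(s(s(e)), s(k(s(e), s(e)))))   [R3 at 2.2.1.1]
3. k(s(e), k(s(s(e)), s(k(s(e), s(e)))))  →  k(s(e), k(s(s(e)), s(e)))   [R4 at 2.2.1]
4. k(s(e), k(s(s(e)), s(e)))  →  k(s(e), s(e))   [R4 at 2]
5. k(s(e), s(e))  →  e   [R4 at ε]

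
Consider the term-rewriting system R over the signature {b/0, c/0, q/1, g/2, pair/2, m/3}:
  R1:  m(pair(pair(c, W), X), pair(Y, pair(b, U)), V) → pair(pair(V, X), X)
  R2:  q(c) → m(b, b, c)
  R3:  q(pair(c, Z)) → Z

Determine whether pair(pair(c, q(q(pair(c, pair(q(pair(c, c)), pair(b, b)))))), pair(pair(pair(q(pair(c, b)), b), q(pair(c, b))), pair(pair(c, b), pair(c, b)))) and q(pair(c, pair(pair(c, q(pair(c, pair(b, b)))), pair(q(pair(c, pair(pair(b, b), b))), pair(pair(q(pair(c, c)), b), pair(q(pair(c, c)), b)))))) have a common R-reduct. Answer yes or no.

yes — NF(t₁) = pair(pair(c, pair(b, b)), pair(pair(pair(b, b), b), pair(pair(c, b), pair(c, b)))), NF(t₂) = pair(pair(c, pair(b, b)), pair(pair(pair(b, b), b), pair(pair(c, b), pair(c, b))))

Reduce t₁ = pair(pair(c, q(q(pair(c, pair(q(pair(c, c)), pair(b, b)))))), pair(pair(pair(q(pair(c, b)), b), q(pair(c, b))), pair(pair(c, b), pair(c, b)))):
1. pair(pair(c, q(q(pair(c, pair(q(pair(c, c)), pair(b, b)))))), pair(pair(pair(q(pair(c, b)), b), q(pair(c, b))), pair(pair(c, b), pair(c, b))))  →  pair(pair(c, q(pair(q(pair(c, c)), pair(b, b)))), pair(pair(pair(q(pair(c, b)), b), q(pair(c, b))), pair(pair(c, b), pair(c, b))))   [R3 at 1.2.1]
2. pair(pair(c, q(pair(q(pair(c, c)), pair(b, b)))), pair(pair(pair(q(pair(c, b)), b), q(pair(c, b))), pair(pair(c, b), pair(c, b))))  →  pair(pair(c, q(pair(c, pair(b, b)))), pair(pair(pair(q(pair(c, b)), b), q(pair(c, b))), pair(pair(c, b), pair(c, b))))   [R3 at 1.2.1.1]
3. pair(pair(c, q(pair(c, pair(b, b)))), pair(pair(pair(q(pair(c, b)), b), q(pair(c, b))), pair(pair(c, b), pair(c, b))))  →  pair(pair(c, pair(b, b)), pair(pair(pair(q(pair(c, b)), b), q(pair(c, b))), pair(pair(c, b), pair(c, b))))   [R3 at 1.2]
4. pair(pair(c, pair(b, b)), pair(pair(pair(q(pair(c, b)), b), q(pair(c, b))), pair(pair(c, b), pair(c, b))))  →  pair(pair(c, pair(b, b)), pair(pair(pair(b, b), q(pair(c, b))), pair(pair(c, b), pair(c, b))))   [R3 at 2.1.1.1]
5. pair(pair(c, pair(b, b)), pair(pair(pair(b, b), q(pair(c, b))), pair(pair(c, b), pair(c, b))))  →  pair(pair(c, pair(b, b)), pair(pair(pair(b, b), b), pair(pair(c, b), pair(c, b))))   [R3 at 2.1.2]

Reduce t₂ = q(pair(c, pair(pair(c, q(pair(c, pair(b, b)))), pair(q(pair(c, pair(pair(b, b), b))), pair(pair(q(pair(c, c)), b), pair(q(pair(c, c)), b)))))):
1. q(pair(c, pair(pair(c, q(pair(c, pair(b, b)))), pair(q(pair(c, pair(pair(b, b), b))), pair(pair(q(pair(c, c)), b), pair(q(pair(c, c)), b))))))  →  pair(pair(c, q(pair(c, pair(b, b)))), pair(q(pair(c, pair(pair(b, b), b))), pair(pair(q(pair(c, c)), b), pair(q(pair(c, c)), b))))   [R3 at ε]
2. pair(pair(c, q(pair(c, pair(b, b)))), pair(q(pair(c, pair(pair(b, b), b))), pair(pair(q(pair(c, c)), b), pair(q(pair(c, c)), b))))  →  pair(pair(c, pair(b, b)), pair(q(pair(c, pair(pair(b, b), b))), pair(pair(q(pair(c, c)), b), pair(q(pair(c, c)), b))))   [R3 at 1.2]
3. pair(pair(c, pair(b, b)), pair(q(pair(c, pair(pair(b, b), b))), pair(pair(q(pair(c, c)), b), pair(q(pair(c, c)), b))))  →  pair(pair(c, pair(b, b)), pair(pair(pair(b, b), b), pair(pair(q(pair(c, c)), b), pair(q(pair(c, c)), b))))   [R3 at 2.1]
4. pair(pair(c, pair(b, b)), pair(pair(pair(b, b), b), pair(pair(q(pair(c, c)), b), pair(q(pair(c, c)), b))))  →  pair(pair(c, pair(b, b)), pair(pair(pair(b, b), b), pair(pair(c, b), pair(q(pair(c, c)), b))))   [R3 at 2.2.1.1]
5. pair(pair(c, pair(b, b)), pair(pair(pair(b, b), b), pair(pair(c, b), pair(q(pair(c, c)), b))))  →  pair(pair(c, pair(b, b)), pair(pair(pair(b, b), b), pair(pair(c, b), pair(c, b))))   [R3 at 2.2.2.1]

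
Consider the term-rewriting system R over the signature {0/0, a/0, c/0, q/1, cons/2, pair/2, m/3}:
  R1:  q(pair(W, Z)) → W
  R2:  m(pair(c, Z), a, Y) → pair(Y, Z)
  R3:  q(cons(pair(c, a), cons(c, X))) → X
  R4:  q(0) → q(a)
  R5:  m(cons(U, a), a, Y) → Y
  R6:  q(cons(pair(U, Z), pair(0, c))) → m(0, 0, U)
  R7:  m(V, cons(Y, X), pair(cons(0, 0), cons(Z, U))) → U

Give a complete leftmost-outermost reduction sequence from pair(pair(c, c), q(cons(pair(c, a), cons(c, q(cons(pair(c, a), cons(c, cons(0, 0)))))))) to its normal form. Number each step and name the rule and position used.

1. pair(pair(c, c), q(cons(pair(c, a), cons(c, q(cons(pair(c, a), cons(c, cons(0, 0))))))))  →  pair(pair(c, c), q(cons(pair(c, a), cons(c, cons(0, 0)))))   [R3 at 2]
2. pair(pair(c, c), q(cons(pair(c, a), cons(c, cons(0, 0)))))  →  pair(pair(c, c), cons(0, 0))   [R3 at 2]

pair(pair(c, c), cons(0, 0))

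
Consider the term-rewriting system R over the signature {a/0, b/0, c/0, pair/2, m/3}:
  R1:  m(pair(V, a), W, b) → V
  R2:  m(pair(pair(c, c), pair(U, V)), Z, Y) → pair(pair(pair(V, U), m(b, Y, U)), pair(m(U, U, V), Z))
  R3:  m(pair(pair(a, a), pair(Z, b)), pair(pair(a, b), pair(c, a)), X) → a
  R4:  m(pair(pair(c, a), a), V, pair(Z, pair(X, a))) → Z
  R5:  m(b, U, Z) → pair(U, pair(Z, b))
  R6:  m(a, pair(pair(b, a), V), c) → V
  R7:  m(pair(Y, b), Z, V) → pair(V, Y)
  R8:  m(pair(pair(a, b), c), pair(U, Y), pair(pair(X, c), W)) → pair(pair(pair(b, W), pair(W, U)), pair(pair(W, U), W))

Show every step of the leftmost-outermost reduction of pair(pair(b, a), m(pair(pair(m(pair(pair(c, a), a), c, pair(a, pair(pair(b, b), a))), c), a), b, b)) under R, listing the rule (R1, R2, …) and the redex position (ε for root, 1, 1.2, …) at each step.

1. pair(pair(b, a), m(pair(pair(m(pair(pair(c, a), a), c, pair(a, pair(pair(b, b), a))), c), a), b, b))  →  pair(pair(b, a), pair(m(pair(pair(c, a), a), c, pair(a, pair(pair(b, b), a))), c))   [R1 at 2]
2. pair(pair(b, a), pair(m(pair(pair(c, a), a), c, pair(a, pair(pair(b, b), a))), c))  →  pair(pair(b, a), pair(a, c))   [R4 at 2.1]

pair(pair(b, a), pair(a, c))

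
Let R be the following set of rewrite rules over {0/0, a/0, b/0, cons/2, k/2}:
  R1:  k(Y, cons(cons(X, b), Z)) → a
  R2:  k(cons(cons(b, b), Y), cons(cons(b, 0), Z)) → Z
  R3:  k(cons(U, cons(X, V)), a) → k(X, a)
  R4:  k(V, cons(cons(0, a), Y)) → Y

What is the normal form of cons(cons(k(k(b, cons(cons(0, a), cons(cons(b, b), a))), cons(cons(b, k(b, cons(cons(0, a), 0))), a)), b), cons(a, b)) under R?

cons(cons(a, b), cons(a, b))

1. cons(cons(k(k(b, cons(cons(0, a), cons(cons(b, b), a))), cons(cons(b, k(b, cons(cons(0, a), 0))), a)), b), cons(a, b))  →  cons(cons(k(cons(cons(b, b), a), cons(cons(b, k(b, cons(cons(0, a), 0))), a)), b), cons(a, b))   [R4 at 1.1.1]
2. cons(cons(k(cons(cons(b, b), a), cons(cons(b, k(b, cons(cons(0, a), 0))), a)), b), cons(a, b))  →  cons(cons(k(cons(cons(b, b), a), cons(cons(b, 0), a)), b), cons(a, b))   [R4 at 1.1.2.1.2]
3. cons(cons(k(cons(cons(b, b), a), cons(cons(b, 0), a)), b), cons(a, b))  →  cons(cons(a, b), cons(a, b))   [R2 at 1.1]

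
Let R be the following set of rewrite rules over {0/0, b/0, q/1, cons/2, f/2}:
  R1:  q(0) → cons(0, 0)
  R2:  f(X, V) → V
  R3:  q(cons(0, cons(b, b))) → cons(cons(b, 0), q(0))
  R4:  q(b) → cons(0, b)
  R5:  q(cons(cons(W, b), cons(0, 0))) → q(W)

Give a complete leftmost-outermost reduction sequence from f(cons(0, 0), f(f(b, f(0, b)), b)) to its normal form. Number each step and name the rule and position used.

1. f(cons(0, 0), f(f(b, f(0, b)), b))  →  f(f(b, f(0, b)), b)   [R2 at ε]
2. f(f(b, f(0, b)), b)  →  b   [R2 at ε]

b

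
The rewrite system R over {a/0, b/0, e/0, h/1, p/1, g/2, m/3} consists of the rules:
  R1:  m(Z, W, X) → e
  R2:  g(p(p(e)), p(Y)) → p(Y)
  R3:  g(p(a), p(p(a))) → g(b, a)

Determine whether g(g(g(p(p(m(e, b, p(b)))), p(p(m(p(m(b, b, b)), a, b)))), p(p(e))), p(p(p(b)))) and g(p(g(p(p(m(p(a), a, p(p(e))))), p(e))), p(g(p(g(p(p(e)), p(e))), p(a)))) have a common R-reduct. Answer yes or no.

no — NF(t₁) = p(p(p(b))), NF(t₂) = p(p(a))

Reduce t₁ = g(g(g(p(p(m(e, b, p(b)))), p(p(m(p(m(b, b, b)), a, b)))), p(p(e))), p(p(p(b)))):
1. g(g(g(p(p(m(e, b, p(b)))), p(p(m(p(m(b, b, b)), a, b)))), p(p(e))), p(p(p(b))))  →  g(g(g(p(p(e)), p(p(m(p(m(b, b, b)), a, b)))), p(p(e))), p(p(p(b))))   [R1 at 1.1.1.1.1]
2. g(g(g(p(p(e)), p(p(m(p(m(b, b, b)), a, b)))), p(p(e))), p(p(p(b))))  →  g(g(p(p(m(p(m(b, b, b)), a, b))), p(p(e))), p(p(p(b))))   [R2 at 1.1]
3. g(g(p(p(m(p(m(b, b, b)), a, b))), p(p(e))), p(p(p(b))))  →  g(g(p(p(e)), p(p(e))), p(p(p(b))))   [R1 at 1.1.1.1]
4. g(g(p(p(e)), p(p(e))), p(p(p(b))))  →  g(p(p(e)), p(p(p(b))))   [R2 at 1]
5. g(p(p(e)), p(p(p(b))))  →  p(p(p(b)))   [R2 at ε]

Reduce t₂ = g(p(g(p(p(m(p(a), a, p(p(e))))), p(e))), p(g(p(g(p(p(e)), p(e))), p(a)))):
1. g(p(g(p(p(m(p(a), a, p(p(e))))), p(e))), p(g(p(g(p(p(e)), p(e))), p(a))))  →  g(p(g(p(p(e)), p(e))), p(g(p(g(p(p(e)), p(e))), p(a))))   [R1 at 1.1.1.1.1]
2. g(p(g(p(p(e)), p(e))), p(g(p(g(p(p(e)), p(e))), p(a))))  →  g(p(p(e)), p(g(p(g(p(p(e)), p(e))), p(a))))   [R2 at 1.1]
3. g(p(p(e)), p(g(p(g(p(p(e)), p(e))), p(a))))  →  p(g(p(g(p(p(e)), p(e))), p(a)))   [R2 at ε]
4. p(g(p(g(p(p(e)), p(e))), p(a)))  →  p(g(p(p(e)), p(a)))   [R2 at 1.1.1]
5. p(g(p(p(e)), p(a)))  →  p(p(a))   [R2 at 1]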